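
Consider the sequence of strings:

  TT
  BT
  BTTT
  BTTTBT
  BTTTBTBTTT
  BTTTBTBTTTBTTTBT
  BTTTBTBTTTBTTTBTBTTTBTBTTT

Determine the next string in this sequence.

BTTTBTBTTTBTTTBTBTTTBTBTTTBTTTBTBTTTBTTTBT

This is a Fibonacci-style word recurrence s(k) = s(k−1)·s(k−2): e.g. BT·TT = BTTT.
The next term joins BTTTBTBTTTBTTTBTBTTTBTBTTT and BTTTBTBTTTBTTTBT.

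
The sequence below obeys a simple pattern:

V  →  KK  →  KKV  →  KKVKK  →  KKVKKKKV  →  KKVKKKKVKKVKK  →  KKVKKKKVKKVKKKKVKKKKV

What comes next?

KKVKKKKVKKVKKKKVKKKKVKKVKKKKVKKVKK

This is a Fibonacci-style word recurrence s(k) = s(k−1)·s(k−2): e.g. KK·V = KKV.
Continuing: KKVKKKKVKKVKKKKVKKKKV · KKVKKKKVKKVKK gives term 8.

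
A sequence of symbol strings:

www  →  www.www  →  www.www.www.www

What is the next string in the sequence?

www.www.www.www.www.www.www.www

s(k+1) = s(k)·.·s(k) — each term doubles the last with '.' between the halves.
So the next term is two copies of www.www.www.www with '.' between the halves.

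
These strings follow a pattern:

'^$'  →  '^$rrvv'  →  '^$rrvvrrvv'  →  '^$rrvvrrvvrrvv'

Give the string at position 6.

^$rrvvrrvvrrvvrrvvrrvv

Each term is the previous one with rrvv appended.
From ^$rrvvrrvvrrvv, 2 further steps: ^$rrvvrrvvrrvv → ^$rrvvrrvvrrvvrrvv → (answer).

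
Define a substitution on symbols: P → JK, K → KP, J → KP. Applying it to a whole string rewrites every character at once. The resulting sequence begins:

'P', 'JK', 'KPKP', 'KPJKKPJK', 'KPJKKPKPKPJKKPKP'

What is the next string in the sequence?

KPJKKPKPKPJKKPJKKPJKKPKPKPJKKPJK

Applying the rule to each of the 16 symbols of KPJKKPKPKPJKKPKP gives the pieces KP JK KP KP KP JK KP JK KP JK KP KP KP JK KP JK, which concatenate to the answer.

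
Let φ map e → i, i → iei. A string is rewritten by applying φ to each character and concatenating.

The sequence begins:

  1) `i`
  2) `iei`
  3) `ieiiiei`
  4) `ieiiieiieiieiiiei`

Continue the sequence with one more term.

φ(ieiiieiieiieiiiei) expands symbol-by-symbol to iei i iei iei iei i iei iei i iei iei i iei iei iei i iei; joining the 17 pieces gives the next term.

ieiiieiieiieiiieiieiiieiieiiieiieiieiiiei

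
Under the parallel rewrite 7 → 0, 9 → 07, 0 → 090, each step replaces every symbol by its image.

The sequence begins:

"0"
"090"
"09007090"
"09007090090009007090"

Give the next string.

090070900900090070900900709009009007090090009007090

Replace each of the 20 characters of 09007090090009007090 in place — 090 07 090 090 0 090 07 090 090 07 090 090 090 07 090 090 0 090 07 090 — and concatenate.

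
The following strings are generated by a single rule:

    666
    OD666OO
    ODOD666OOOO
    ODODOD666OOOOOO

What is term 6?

Each term wraps the previous one in OD on the left and OO on the right.
From ODODOD666OOOOOO, 2 further steps: ODODOD666OOOOOO → ODODODOD666OOOOOOOO → (answer).

ODODODODOD666OOOOOOOOOO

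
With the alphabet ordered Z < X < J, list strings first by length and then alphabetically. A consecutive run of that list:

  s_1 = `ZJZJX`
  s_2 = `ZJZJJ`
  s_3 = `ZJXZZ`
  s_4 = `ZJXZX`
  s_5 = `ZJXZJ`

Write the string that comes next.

The successor of ZJXZJ increments the rightmost position that isn't already J and resets every position after it to Z.

ZJXXZ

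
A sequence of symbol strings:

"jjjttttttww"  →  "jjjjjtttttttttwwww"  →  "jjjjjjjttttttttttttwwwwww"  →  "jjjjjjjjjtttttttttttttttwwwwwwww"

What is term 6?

jjjjjjjjjjjjjtttttttttttttttttttttwwwwwwwwwwww

Each string has the form j^{2n-1} t^{3n} w^{2n-2}, where the shown terms are n = 2, 3, 4, 5.
At n = 7 the blocks have lengths 13, 21, 12.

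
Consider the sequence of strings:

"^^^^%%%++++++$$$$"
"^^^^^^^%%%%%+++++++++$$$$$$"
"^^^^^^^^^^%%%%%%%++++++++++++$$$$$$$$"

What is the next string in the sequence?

^^^^^^^^^^^^^%%%%%%%%%+++++++++++++++$$$$$$$$$$

Term n consists of 3n-2 ^'s, followed by 2n-1 %'s, followed by 3n +'s, followed by 2n $'s, where the shown terms are n = 2, 3, 4.
For the next term, n = 5, so the run lengths are 13, 9, 15, 10.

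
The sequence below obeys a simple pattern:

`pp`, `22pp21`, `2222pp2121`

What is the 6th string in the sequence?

Each term wraps the previous one in 22 on the left and 21 on the right.
From 2222pp2121, 3 further steps: 2222pp2121 → 222222pp212121 → 22222222pp21212121 → (answer).

2222222222pp2121212121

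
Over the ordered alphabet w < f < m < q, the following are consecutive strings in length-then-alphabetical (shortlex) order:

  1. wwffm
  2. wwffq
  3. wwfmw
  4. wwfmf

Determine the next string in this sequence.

Find the rightmost character of wwfmf below q, bump it to the next letter, and reset everything to its right to w.

wwfmm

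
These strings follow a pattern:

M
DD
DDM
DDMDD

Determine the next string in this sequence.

DDMDDDDM

This is a Fibonacci-style word recurrence s(k) = s(k−1)·s(k−2): e.g. DD·M = DDM.
Continuing: DDMDD · DDM gives term 5.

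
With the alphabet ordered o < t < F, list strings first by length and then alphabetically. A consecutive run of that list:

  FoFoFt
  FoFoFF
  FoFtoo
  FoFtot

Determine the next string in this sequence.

The successor of FoFtot increments the rightmost position that isn't already F and resets every position after it to o.

FoFtoF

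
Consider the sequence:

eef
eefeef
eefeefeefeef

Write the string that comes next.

eefeefeefeefeefeefeefeef

s(k+1) = s(k)·s(k) — each term doubles the last.
So the next term is two copies of eefeefeefeef.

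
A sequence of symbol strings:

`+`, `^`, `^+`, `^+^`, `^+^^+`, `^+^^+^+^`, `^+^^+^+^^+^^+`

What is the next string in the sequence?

^+^^+^+^^+^^+^+^^+^+^

This is a Fibonacci-style word recurrence s(k) = s(k−1)·s(k−2): e.g. ^·+ = ^+.
So term 8 is ^+^^+^+^^+^^+·^+^^+^+^.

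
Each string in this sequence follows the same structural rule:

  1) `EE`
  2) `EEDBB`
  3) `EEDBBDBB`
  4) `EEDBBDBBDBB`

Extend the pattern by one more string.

Every step adds DBB to the end: s(k+1) = s(k)·DBB.
One more step from EEDBBDBBDBB gives the answer.

EEDBBDBBDBBDBB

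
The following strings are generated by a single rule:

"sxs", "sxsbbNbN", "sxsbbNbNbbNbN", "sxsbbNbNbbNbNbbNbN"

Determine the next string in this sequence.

sxsbbNbNbbNbNbbNbNbbNbN

The strings grow by a fixed suffix bbNbN each time.
One more step from sxsbbNbNbbNbNbbNbN gives the answer.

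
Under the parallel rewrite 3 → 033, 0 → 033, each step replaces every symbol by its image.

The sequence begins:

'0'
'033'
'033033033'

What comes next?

Rewriting each symbol of 033033033: 0→033, 3→033, 3→033, 0→033, 3→033, 3→033, 0→033, 3→033, 3→033, which concatenates to 033 033 033 033 033 033 033 033 033.

033033033033033033033033033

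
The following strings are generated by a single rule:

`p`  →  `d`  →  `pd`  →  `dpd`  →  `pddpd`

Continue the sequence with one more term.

This is a Fibonacci-style word recurrence s(k) = s(k−2)·s(k−1): e.g. p·d = pd.
The next term joins dpd and pddpd.

dpdpddpd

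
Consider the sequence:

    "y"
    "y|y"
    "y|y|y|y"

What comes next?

Every step duplicates the string with '|' between the halves.
Doubling y|y|y|y with '|' between the halves:

y|y|y|y|y|y|y|y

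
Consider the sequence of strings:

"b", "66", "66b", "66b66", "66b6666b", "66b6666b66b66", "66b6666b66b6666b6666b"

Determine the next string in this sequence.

This is a Fibonacci-style word recurrence s(k) = s(k−1)·s(k−2): e.g. 66·b = 66b.
The next term joins 66b6666b66b6666b6666b and 66b6666b66b66.

66b6666b66b6666b6666b66b6666b66b66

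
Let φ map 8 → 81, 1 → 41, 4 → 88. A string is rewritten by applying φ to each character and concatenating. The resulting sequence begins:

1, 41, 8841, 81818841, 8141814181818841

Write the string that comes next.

Replace each of the 16 characters of 8141814181818841 in place — 81 41 88 41 81 41 88 41 81 41 81 41 81 81 88 41 — and concatenate.

81418841814188418141814181818841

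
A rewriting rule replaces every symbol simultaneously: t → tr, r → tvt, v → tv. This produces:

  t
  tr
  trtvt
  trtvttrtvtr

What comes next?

trtvttrtvtrtrtvttrtvtrtvt

Rewriting each symbol of trtvttrtvtr: t→tr, r→tvt, t→tr, v→tv, t→tr, t→tr, r→tvt, t→tr, v→tv, t→tr, r→tvt, which concatenates to tr tvt tr tv tr tr tvt tr tv tr tvt.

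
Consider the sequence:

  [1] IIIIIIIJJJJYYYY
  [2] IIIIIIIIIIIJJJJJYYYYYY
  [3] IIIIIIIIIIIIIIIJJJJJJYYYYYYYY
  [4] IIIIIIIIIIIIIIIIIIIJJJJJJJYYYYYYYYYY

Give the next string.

Reading off run lengths: I runs 7, 11, 15, 19; J runs 4, 5, 6, 7; Y runs 4, 6, 8, 10 — each is linear in n (n = 1, 2, …).
At n = 5 the blocks have lengths 23, 8, 12.

IIIIIIIIIIIIIIIIIIIIIIIJJJJJJJJYYYYYYYYYYYY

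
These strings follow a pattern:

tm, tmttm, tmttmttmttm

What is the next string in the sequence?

Every step duplicates the string with 't' between the halves.
One more doubling of tmttmttmttm gives the answer.

tmttmttmttmttmttmttmttm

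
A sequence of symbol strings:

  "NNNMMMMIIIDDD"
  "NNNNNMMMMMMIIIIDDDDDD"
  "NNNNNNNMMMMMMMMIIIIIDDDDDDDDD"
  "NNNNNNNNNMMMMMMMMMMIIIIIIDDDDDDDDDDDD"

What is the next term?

NNNNNNNNNNNMMMMMMMMMMMMIIIIIIIDDDDDDDDDDDDDDD

Term n consists of 2n+1 N's, followed by 2n+2 M's, followed by n+2 I's, followed by 3n D's (n = 1, 2, …).
At n = 5 the blocks have lengths 11, 12, 7, 15.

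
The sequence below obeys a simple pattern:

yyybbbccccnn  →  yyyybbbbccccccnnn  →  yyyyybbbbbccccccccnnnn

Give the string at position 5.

yyyyyyybbbbbbbccccccccccccnnnnnn

Term n consists of n+1 y's, followed by n+1 b's, followed by 2n c's, followed by n n's, where the shown terms are n = 2, 3, 4.
Setting n = 6 gives 7, 7, 12, 6 characters in each block.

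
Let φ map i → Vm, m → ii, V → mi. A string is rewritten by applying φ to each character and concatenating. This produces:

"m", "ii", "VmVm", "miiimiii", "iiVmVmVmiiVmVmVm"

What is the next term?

Replace each of the 16 characters of iiVmVmVmiiVmVmVm in place — Vm Vm mi ii mi ii mi ii Vm Vm mi ii mi ii mi ii — and concatenate.

VmVmmiiimiiimiiiVmVmmiiimiiimiii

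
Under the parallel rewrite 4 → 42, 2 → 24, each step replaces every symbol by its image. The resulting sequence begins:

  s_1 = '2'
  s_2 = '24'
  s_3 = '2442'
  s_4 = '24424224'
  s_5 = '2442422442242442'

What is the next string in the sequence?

24424224422424424224244224424224

Replace each of the 16 characters of 2442422442242442 in place — 24 42 42 24 42 24 24 42 42 24 24 42 24 42 42 24 — and concatenate.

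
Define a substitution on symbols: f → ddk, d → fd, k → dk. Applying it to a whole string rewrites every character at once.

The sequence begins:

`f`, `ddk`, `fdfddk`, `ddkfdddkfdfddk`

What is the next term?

Rewriting the 14 symbols of ddkfdddkfdfddk one by one yields fd fd dk ddk fd fd fd dk ddk fd ddk fd fd dk; concatenated:

fdfddkddkfdfdfddkddkfdddkfdfddk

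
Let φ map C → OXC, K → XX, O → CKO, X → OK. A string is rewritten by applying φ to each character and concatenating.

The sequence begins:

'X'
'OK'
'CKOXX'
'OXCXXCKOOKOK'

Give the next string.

CKOOKOXCOKOKOXCXXCKOCKOXXCKOXX

Rewriting each symbol of OXCXXCKOOKOK: O→CKO, X→OK, C→OXC, X→OK, X→OK, C→OXC, K→XX, O→CKO, O→CKO, K→XX, O→CKO, K→XX, which concatenates to CKO OK OXC OK OK OXC XX CKO CKO XX CKO XX.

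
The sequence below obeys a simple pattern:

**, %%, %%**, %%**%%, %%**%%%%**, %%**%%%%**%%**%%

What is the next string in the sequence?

%%**%%%%**%%**%%%%**%%%%**

Each term (from the third on) is the previous term followed by the one before it: term 3 = %%·** = %%**.
Continuing: %%**%%%%**%%**%% · %%**%%%%** gives term 7.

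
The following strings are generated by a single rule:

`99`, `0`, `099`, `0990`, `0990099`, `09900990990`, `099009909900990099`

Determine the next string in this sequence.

09900990990099009909900990990

This is a Fibonacci-style word recurrence s(k) = s(k−1)·s(k−2): e.g. 0·99 = 099.
So term 8 is 099009909900990099·09900990990.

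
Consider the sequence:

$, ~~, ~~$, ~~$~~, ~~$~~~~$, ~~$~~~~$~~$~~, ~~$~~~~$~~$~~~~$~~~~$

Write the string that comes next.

This is a Fibonacci-style word recurrence s(k) = s(k−1)·s(k−2): e.g. ~~·$ = ~~$.
Continuing: ~~$~~~~$~~$~~~~$~~~~$ · ~~$~~~~$~~$~~ gives term 8.

~~$~~~~$~~$~~~~$~~~~$~~$~~~~$~~$~~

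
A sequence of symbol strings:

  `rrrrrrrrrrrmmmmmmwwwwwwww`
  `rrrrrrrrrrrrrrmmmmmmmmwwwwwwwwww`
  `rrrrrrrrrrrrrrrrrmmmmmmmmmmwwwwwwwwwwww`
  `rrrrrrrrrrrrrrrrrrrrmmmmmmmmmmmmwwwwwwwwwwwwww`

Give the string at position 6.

rrrrrrrrrrrrrrrrrrrrrrrrrrmmmmmmmmmmmmmmmmwwwwwwwwwwwwwwwwww

The n-th term is 3n+2 r's then 2n m's then 2n+2 w's, where the shown terms are n = 3, 4, 5, 6.
For term 6, n = 8, so the run lengths are 26, 16, 18.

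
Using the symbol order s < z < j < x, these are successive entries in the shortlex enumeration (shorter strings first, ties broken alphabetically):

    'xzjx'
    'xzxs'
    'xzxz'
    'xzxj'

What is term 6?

xjss

Stepping forward 2 times from xzxj: xzxj → xzxx, then the target.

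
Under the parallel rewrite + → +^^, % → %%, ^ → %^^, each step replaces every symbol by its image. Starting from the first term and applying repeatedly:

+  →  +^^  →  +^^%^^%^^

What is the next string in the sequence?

+^^%^^%^^%%%^^%^^%%%^^%^^

Apply φ to +^^%^^%^^ symbol by symbol: +→+^^, ^→%^^, ^→%^^, %→%%, ^→%^^, ^→%^^, %→%%, ^→%^^, ^→%^^; joined: +^^ %^^ %^^ %% %^^ %^^ %% %^^ %^^.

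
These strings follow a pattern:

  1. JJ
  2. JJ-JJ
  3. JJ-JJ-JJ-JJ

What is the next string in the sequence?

JJ-JJ-JJ-JJ-JJ-JJ-JJ-JJ

Each string is two copies of the previous one joined by '-'.
So the next term is two copies of JJ-JJ-JJ-JJ with '-' between the halves.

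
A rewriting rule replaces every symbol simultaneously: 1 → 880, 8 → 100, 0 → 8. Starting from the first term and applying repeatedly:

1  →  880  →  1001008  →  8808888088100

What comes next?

1001008100100100100810010088088

Replace each of the 13 characters of 8808888088100 in place — 100 100 8 100 100 100 100 8 100 100 880 8 8 — and concatenate.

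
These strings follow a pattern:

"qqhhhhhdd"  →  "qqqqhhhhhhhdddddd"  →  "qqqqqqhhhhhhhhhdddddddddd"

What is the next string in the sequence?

qqqqqqqqhhhhhhhhhhhdddddddddddddd

Term n consists of 2n q's, followed by 2n+3 h's, followed by 4n-2 d's (n = 1, 2, …).
At n = 4 the blocks have lengths 8, 11, 14.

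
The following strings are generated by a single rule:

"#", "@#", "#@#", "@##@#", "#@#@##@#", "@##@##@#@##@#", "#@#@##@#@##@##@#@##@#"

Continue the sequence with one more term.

This is a Fibonacci-style word recurrence s(k) = s(k−2)·s(k−1): e.g. #·@# = #@#.
Continuing: @##@##@#@##@# · #@#@##@#@##@##@#@##@# gives term 8.

@##@##@#@##@##@#@##@#@##@##@#@##@#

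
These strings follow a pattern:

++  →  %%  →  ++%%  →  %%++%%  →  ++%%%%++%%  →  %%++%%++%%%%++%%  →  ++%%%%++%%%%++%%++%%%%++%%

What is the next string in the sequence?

%%++%%++%%%%++%%++%%%%++%%%%++%%++%%%%++%%

This is a Fibonacci-style word recurrence s(k) = s(k−2)·s(k−1): e.g. ++·%% = ++%%.
Continuing: %%++%%++%%%%++%% · ++%%%%++%%%%++%%++%%%%++%% gives term 8.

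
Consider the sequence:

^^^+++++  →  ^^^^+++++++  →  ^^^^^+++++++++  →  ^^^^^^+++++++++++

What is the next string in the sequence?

Each string has the form ^^{n+1} +^{2n+1}, where the shown terms are n = 2, 3, 4, 5.
At n = 6 the blocks have lengths 7, 13.

^^^^^^^+++++++++++++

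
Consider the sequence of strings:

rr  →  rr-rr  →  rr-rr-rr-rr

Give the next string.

Every step duplicates the string with '-' between the halves.
Doubling rr-rr-rr-rr with '-' between the halves:

rr-rr-rr-rr-rr-rr-rr-rr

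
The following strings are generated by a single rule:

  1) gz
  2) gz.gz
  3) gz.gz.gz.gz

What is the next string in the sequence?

Each string is two copies of the previous one joined by '.'.
Doubling gz.gz.gz.gz with '.' between the halves:

gz.gz.gz.gz.gz.gz.gz.gz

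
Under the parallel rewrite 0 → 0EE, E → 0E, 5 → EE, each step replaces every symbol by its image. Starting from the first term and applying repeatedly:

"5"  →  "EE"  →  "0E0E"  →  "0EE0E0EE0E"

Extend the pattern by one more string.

0EE0E0E0EE0E0EE0E0E0EE0E

Rewriting each symbol of 0EE0E0EE0E: 0→0EE, E→0E, E→0E, 0→0EE, E→0E, 0→0EE, E→0E, E→0E, 0→0EE, E→0E, which concatenates to 0EE 0E 0E 0EE 0E 0EE 0E 0E 0EE 0E.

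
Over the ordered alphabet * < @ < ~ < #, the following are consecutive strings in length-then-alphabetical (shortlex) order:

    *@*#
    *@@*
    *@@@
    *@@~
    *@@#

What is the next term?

*@~*

Find the rightmost character of *@@# below #, bump it to the next letter, and reset everything to its right to *.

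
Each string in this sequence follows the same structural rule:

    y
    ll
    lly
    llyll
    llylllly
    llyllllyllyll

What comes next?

Each term (from the third on) is the previous term followed by the one before it: term 3 = ll·y = lly.
So term 7 is llyllllyllyll·llylllly.

llyllllyllyllllylllly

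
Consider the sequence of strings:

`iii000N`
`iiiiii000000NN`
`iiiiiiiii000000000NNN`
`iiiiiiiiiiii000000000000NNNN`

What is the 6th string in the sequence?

iiiiiiiiiiiiiiiiii000000000000000000NNNNNN

Reading off run lengths: i runs 3, 6, 9, 12; 0 runs 3, 6, 9, 12; N runs 1, 2, 3, 4 — each is linear in n (n = 1, 2, …).
Setting n = 6 gives 18, 18, 6 characters in each block.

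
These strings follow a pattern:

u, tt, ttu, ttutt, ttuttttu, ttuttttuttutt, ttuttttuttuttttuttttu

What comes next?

From term 3 onward, concatenate the last term with the second-to-last: tt·u = ttu, ttu·tt = ttutt, …
The next term joins ttuttttuttuttttuttttu and ttuttttuttutt.

ttuttttuttuttttuttttuttuttttuttutt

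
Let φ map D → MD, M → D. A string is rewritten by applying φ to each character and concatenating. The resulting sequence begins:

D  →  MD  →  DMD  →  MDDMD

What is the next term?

Apply φ to MDDMD symbol by symbol: M→D, D→MD, D→MD, M→D, D→MD; joined: D MD MD D MD.

DMDMDDMD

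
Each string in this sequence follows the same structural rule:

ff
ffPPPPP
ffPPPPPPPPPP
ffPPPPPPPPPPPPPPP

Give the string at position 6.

Each term is the previous one with PPPPP appended.
From ffPPPPPPPPPPPPPPP, 2 further steps: ffPPPPPPPPPPPPPPP → ffPPPPPPPPPPPPPPPPPPPP → (answer).

ffPPPPPPPPPPPPPPPPPPPPPPPPP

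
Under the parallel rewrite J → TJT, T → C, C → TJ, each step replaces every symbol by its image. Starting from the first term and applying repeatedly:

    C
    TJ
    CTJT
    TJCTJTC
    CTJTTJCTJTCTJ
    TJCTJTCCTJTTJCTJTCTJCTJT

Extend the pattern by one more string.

Rewriting the 24 symbols of TJCTJTCCTJTTJCTJTCTJCTJT one by one yields C TJT TJ C TJT C TJ TJ C TJT C C TJT TJ C TJT C TJ C TJT TJ C TJT C; concatenated:

CTJTTJCTJTCTJTJCTJTCCTJTTJCTJTCTJCTJTTJCTJTC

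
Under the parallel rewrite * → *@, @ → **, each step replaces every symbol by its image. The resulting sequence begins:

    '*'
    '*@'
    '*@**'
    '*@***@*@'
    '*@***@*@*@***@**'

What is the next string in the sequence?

Rewriting the 16 symbols of *@***@*@*@***@** one by one yields *@ ** *@ *@ *@ ** *@ ** *@ ** *@ *@ *@ ** *@ *@; concatenated:

*@***@*@*@***@***@***@*@*@***@*@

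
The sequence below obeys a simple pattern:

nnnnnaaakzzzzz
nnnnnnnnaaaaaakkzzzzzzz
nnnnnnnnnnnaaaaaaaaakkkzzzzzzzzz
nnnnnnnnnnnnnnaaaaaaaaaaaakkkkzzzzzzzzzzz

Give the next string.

nnnnnnnnnnnnnnnnnaaaaaaaaaaaaaaakkkkkzzzzzzzzzzzzz

Each string has the form n^{3n+2} a^{3n} k^{n} z^{2n+3} (n = 1, 2, …).
At n = 5 the blocks have lengths 17, 15, 5, 13.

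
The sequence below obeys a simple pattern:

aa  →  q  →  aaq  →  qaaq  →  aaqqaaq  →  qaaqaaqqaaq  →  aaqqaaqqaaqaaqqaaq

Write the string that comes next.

This is a Fibonacci-style word recurrence s(k) = s(k−2)·s(k−1): e.g. aa·q = aaq.
So term 8 is qaaqaaqqaaq·aaqqaaqqaaqaaqqaaq.

qaaqaaqqaaqaaqqaaqqaaqaaqqaaq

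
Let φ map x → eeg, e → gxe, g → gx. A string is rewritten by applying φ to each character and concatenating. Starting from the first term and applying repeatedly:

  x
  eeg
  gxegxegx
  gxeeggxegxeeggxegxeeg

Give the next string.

gxeeggxegxegxgxeeggxegxeeggxegxegxgxeeggxegxeeggxegxegx

Applying the rule to each of the 21 symbols of gxeeggxegxeeggxegxeeg gives the pieces gx eeg gxe gxe gx gx eeg gxe gx eeg gxe gxe gx gx eeg gxe gx eeg gxe gxe gx, which concatenate to the answer.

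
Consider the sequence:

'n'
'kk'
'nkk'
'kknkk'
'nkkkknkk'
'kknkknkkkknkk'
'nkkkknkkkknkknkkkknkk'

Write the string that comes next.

kknkknkkkknkknkkkknkkkknkknkkkknkk

From term 3 onward, concatenate the second-to-last term with the last: n·kk = nkk, kk·nkk = kknkk, …
So term 8 is kknkknkkkknkk·nkkkknkkkknkknkkkknkk.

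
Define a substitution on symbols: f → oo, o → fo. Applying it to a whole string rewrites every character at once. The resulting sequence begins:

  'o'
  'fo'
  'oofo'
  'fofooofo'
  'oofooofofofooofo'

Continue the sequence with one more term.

fofooofofofooofooofooofofofooofo

φ(oofooofofofooofo) expands symbol-by-symbol to fo fo oo fo fo fo oo fo oo fo oo fo fo fo oo fo; joining the 16 pieces gives the next term.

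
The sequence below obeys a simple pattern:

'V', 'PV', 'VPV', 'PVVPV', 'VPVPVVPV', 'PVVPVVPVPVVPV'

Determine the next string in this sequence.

This is a Fibonacci-style word recurrence s(k) = s(k−2)·s(k−1): e.g. V·PV = VPV.
Continuing: VPVPVVPV · PVVPVVPVPVVPV gives term 7.

VPVPVVPVPVVPVVPVPVVPV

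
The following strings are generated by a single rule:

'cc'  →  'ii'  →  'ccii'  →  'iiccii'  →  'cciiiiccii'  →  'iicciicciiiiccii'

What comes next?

Each term (from the third on) is the two preceding terms concatenated in order: term 3 = cc·ii = ccii.
The next term joins cciiiiccii and iicciicciiiiccii.

cciiiicciiiicciicciiiiccii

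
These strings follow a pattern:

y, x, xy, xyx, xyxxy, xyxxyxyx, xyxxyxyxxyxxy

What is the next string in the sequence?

xyxxyxyxxyxxyxyxxyxyx

From term 3 onward, concatenate the last term with the second-to-last: x·y = xy, xy·x = xyx, …
Continuing: xyxxyxyxxyxxy · xyxxyxyx gives term 8.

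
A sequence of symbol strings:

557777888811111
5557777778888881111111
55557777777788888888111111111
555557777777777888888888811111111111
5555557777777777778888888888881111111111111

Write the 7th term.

555555557777777777777777888888888888888811111111111111111

The n-th term is n 5's then 2n 7's then 2n 8's then 2n+1 1's, where the shown terms are n = 2, 3, 4, 5, 6.
Setting n = 8 gives 8, 16, 16, 17 characters in each block.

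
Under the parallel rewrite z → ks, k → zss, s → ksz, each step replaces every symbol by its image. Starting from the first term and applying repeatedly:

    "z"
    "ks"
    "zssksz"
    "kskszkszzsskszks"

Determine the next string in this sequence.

Replace each of the 16 characters of kskszkszzsskszks in place — zss ksz zss ksz ks zss ksz ks ks ksz ksz zss ksz ks zss ksz — and concatenate.

zsskszzsskszkszsskszkskskszkszzsskszkszssksz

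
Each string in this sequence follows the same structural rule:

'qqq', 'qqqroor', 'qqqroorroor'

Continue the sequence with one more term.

Every step adds roor to the end: s(k+1) = s(k)·roor.
Applying this once more to qqqroorroor:

qqqroorroorroor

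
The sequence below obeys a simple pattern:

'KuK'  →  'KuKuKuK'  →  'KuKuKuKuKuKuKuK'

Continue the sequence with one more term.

Each string is two copies of the previous one joined by 'u'.
So the next term is two copies of KuKuKuKuKuKuKuK with 'u' between the halves.

KuKuKuKuKuKuKuKuKuKuKuKuKuKuKuK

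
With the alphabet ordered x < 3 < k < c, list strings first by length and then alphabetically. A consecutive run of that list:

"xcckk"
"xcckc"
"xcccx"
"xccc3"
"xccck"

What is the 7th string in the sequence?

Continuing the enumeration 2 steps past xccck: xccck → xcccc → (answer).

3xxxx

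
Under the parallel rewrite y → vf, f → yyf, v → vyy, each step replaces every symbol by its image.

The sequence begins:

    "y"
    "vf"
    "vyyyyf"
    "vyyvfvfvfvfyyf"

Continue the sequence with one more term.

vyyvfvfvyyyyfvyyyyfvyyyyfvyyyyfvfvfyyf

φ(vyyvfvfvfvfyyf) expands symbol-by-symbol to vyy vf vf vyy yyf vyy yyf vyy yyf vyy yyf vf vf yyf; joining the 14 pieces gives the next term.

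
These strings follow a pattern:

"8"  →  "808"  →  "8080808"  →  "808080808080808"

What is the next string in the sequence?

Every step duplicates the string with '0' between the halves.
One more doubling of 808080808080808 gives the answer.

8080808080808080808080808080808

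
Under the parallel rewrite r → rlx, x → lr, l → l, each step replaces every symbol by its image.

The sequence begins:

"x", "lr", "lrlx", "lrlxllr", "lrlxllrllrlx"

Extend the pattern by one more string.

Apply φ to lrlxllrllrlx symbol by symbol: l→l, r→rlx, l→l, x→lr, l→l, l→l, r→rlx, l→l, l→l, r→rlx, l→l, x→lr; joined: l rlx l lr l l rlx l l rlx l lr.

lrlxllrllrlxllrlxllr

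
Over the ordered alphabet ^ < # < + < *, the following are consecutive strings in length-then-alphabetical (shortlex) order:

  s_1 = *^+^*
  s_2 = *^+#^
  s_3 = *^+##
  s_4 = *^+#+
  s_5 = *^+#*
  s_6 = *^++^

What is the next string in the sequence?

*^++#

The successor of *^++^ increments the rightmost position that isn't already * and resets every position after it to ^.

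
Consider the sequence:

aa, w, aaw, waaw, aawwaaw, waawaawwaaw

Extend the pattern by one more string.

aawwaawwaawaawwaaw

From term 3 onward, concatenate the second-to-last term with the last: aa·w = aaw, w·aaw = waaw, …
Continuing: aawwaaw · waawaawwaaw gives term 7.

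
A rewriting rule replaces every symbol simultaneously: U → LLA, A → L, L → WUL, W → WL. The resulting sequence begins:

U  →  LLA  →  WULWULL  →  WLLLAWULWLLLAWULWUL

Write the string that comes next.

WLWULWULWULLWLLLAWULWLWULWULWULLWLLLAWULWLLLAWUL

Applying the rule to each of the 19 symbols of WLLLAWULWLLLAWULWUL gives the pieces WL WUL WUL WUL L WL LLA WUL WL WUL WUL WUL L WL LLA WUL WL LLA WUL, which concatenate to the answer.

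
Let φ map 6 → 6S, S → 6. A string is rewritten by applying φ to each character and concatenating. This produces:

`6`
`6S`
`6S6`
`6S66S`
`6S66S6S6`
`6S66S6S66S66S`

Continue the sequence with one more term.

6S66S6S66S66S6S66S6S6

φ(6S66S6S66S66S) expands symbol-by-symbol to 6S 6 6S 6S 6 6S 6 6S 6S 6 6S 6S 6; joining the 13 pieces gives the next term.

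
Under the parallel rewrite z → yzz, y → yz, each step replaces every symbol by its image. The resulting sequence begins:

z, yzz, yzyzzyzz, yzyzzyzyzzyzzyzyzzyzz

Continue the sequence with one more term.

yzyzzyzyzzyzzyzyzzyzyzzyzzyzyzzyzzyzyzzyzyzzyzzyzyzzyzz

Replace each of the 21 characters of yzyzzyzyzzyzzyzyzzyzz in place — yz yzz yz yzz yzz yz yzz yz yzz yzz yz yzz yzz yz yzz yz yzz yzz yz yzz yzz — and concatenate.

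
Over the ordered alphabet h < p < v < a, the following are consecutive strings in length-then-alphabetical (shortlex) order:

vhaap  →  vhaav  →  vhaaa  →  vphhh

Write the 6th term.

vphhv

Advancing 2 positions from vphhh through vphhh → vphhp reaches term 6.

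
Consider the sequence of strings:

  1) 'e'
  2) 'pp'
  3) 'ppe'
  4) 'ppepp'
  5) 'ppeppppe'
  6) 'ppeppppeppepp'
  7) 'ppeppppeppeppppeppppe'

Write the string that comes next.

This is a Fibonacci-style word recurrence s(k) = s(k−1)·s(k−2): e.g. pp·e = ppe.
So term 8 is ppeppppeppeppppeppppe·ppeppppeppepp.

ppeppppeppeppppeppppeppeppppeppepp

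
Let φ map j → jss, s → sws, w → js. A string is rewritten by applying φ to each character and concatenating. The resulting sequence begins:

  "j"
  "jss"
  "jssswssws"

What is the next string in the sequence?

Apply φ to jssswssws symbol by symbol: j→jss, s→sws, s→sws, s→sws, w→js, s→sws, s→sws, w→js, s→sws; joined: jss sws sws sws js sws sws js sws.

jssswsswsswsjsswsswsjssws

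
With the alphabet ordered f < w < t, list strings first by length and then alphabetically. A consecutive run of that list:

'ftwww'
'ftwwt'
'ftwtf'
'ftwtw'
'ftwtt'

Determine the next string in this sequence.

Find the rightmost character of ftwtt below t, bump it to the next letter, and reset everything to its right to f.

fttff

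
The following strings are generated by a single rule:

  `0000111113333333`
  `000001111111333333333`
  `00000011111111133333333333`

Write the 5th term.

000000001111111111111333333333333333

Term n consists of n+2 0's, followed by 2n+1 1's, followed by 2n+3 3's, where the shown terms are n = 2, 3, 4.
For term 5, n = 6, so the run lengths are 8, 13, 15.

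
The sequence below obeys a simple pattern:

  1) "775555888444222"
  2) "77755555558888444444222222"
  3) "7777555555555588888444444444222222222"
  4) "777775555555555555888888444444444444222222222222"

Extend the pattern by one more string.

Each string has the form 7^{n+1} 5^{3n+1} 8^{n+2} 4^{3n} 2^{3n} (n = 1, 2, …).
Setting n = 5 gives 6, 16, 7, 15, 15 characters in each block.

77777755555555555555558888888444444444444444222222222222222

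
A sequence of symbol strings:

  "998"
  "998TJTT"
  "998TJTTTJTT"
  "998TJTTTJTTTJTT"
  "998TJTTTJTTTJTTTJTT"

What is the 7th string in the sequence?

Every step adds TJTT to the end: s(k+1) = s(k)·TJTT.
From 998TJTTTJTTTJTTTJTT, 2 further steps: 998TJTTTJTTTJTTTJTT → 998TJTTTJTTTJTTTJTTTJTT → (answer).

998TJTTTJTTTJTTTJTTTJTTTJTT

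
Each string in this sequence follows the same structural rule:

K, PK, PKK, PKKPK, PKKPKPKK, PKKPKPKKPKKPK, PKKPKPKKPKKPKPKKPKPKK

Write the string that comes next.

From term 3 onward, concatenate the last term with the second-to-last: PK·K = PKK, PKK·PK = PKKPK, …
So term 8 is PKKPKPKKPKKPKPKKPKPKK·PKKPKPKKPKKPK.

PKKPKPKKPKKPKPKKPKPKKPKKPKPKKPKKPK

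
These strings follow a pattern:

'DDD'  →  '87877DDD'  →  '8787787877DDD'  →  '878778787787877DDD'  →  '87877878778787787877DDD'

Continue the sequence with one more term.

The strings grow by a fixed prefix 87877 each time.
One more step from 87877878778787787877DDD gives the answer.

8787787877878778787787877DDD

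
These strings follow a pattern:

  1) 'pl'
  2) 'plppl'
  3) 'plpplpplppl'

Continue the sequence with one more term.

Each string is two copies of the previous one joined by 'p'.
So the next term is two copies of plpplpplppl with 'p' between the halves.

plpplpplpplpplpplpplppl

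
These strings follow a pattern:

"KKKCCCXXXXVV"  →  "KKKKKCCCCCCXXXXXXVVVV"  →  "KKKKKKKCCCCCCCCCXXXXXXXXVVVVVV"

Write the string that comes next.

KKKKKKKKKCCCCCCCCCCCCXXXXXXXXXXVVVVVVVV

Reading off run lengths: K runs 3, 5, 7; C runs 3, 6, 9; X runs 4, 6, 8; V runs 2, 4, 6 — each is linear in n (n = 1, 2, …).
At n = 4 the blocks have lengths 9, 12, 10, 8.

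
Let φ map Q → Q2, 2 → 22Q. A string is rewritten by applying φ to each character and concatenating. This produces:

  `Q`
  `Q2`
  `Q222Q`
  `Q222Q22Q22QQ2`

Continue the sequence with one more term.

φ(Q222Q22Q22QQ2) expands symbol-by-symbol to Q2 22Q 22Q 22Q Q2 22Q 22Q Q2 22Q 22Q Q2 Q2 22Q; joining the 13 pieces gives the next term.

Q222Q22Q22QQ222Q22QQ222Q22QQ2Q222Q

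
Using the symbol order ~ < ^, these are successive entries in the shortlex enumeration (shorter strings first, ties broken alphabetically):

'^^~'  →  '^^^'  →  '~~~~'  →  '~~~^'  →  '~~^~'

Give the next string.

~~^^

Treat ~~^~ as a base-2 numeral over the given alphabet and add one, carrying through any trailing ^'s.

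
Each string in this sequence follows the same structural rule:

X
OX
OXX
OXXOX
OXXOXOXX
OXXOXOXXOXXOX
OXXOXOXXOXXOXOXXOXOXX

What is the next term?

OXXOXOXXOXXOXOXXOXOXXOXXOXOXXOXXOX

Each term (from the third on) is the previous term followed by the one before it: term 3 = OX·X = OXX.
The next term joins OXXOXOXXOXXOXOXXOXOXX and OXXOXOXXOXXOX.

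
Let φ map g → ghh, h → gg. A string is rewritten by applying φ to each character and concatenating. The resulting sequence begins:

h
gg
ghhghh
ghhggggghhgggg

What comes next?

Rewriting the 14 symbols of ghhggggghhgggg one by one yields ghh gg gg ghh ghh ghh ghh ghh gg gg ghh ghh ghh ghh; concatenated:

ghhggggghhghhghhghhghhggggghhghhghhghh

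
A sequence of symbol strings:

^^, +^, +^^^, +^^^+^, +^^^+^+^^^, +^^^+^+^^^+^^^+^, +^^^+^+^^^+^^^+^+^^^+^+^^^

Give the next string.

+^^^+^+^^^+^^^+^+^^^+^+^^^+^^^+^+^^^+^^^+^

This is a Fibonacci-style word recurrence s(k) = s(k−1)·s(k−2): e.g. +^·^^ = +^^^.
So term 8 is +^^^+^+^^^+^^^+^+^^^+^+^^^·+^^^+^+^^^+^^^+^.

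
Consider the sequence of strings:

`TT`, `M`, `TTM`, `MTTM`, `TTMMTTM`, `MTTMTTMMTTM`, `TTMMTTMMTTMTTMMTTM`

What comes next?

MTTMTTMMTTMTTMMTTMMTTMTTMMTTM

From term 3 onward, concatenate the second-to-last term with the last: TT·M = TTM, M·TTM = MTTM, …
So term 8 is MTTMTTMMTTM·TTMMTTMMTTMTTMMTTM.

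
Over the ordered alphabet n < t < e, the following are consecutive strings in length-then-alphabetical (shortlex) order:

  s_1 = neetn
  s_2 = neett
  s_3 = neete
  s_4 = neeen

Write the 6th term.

Advancing 2 positions from neeen through neeen → neeet reaches term 6.

neeee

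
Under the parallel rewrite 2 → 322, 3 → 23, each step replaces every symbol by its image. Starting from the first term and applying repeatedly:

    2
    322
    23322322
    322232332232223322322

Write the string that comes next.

Rewriting the 21 symbols of 322232332232223322322 one by one yields 23 322 322 322 23 322 23 23 322 322 23 322 322 322 23 23 322 322 23 322 322; concatenated:

2332232232223322232332232223322322322232332232223322322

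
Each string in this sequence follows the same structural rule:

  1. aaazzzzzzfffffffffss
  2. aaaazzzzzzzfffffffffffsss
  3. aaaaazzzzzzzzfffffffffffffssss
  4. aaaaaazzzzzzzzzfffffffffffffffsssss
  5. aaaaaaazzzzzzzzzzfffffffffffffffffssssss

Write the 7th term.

Each string has the form a^{n} z^{n+3} f^{2n+3} s^{n-1}, where the shown terms are n = 3, 4, 5, 6, 7.
At n = 9 the blocks have lengths 9, 12, 21, 8.

aaaaaaaaazzzzzzzzzzzzfffffffffffffffffffffssssssss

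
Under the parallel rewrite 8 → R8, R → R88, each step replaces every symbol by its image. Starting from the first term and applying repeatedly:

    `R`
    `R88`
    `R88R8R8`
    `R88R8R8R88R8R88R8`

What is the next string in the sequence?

Rewriting the 17 symbols of R88R8R8R88R8R88R8 one by one yields R88 R8 R8 R88 R8 R88 R8 R88 R8 R8 R88 R8 R88 R8 R8 R88 R8; concatenated:

R88R8R8R88R8R88R8R88R8R8R88R8R88R8R8R88R8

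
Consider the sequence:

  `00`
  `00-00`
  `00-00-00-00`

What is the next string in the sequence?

Each string is two copies of the previous one joined by '-'.
One more doubling of 00-00-00-00 gives the answer.

00-00-00-00-00-00-00-00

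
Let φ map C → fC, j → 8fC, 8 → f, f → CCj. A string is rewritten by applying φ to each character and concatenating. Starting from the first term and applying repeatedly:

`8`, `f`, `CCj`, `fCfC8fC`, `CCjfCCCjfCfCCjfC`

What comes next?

Rewriting the 16 symbols of CCjfCCCjfCfCCjfC one by one yields fC fC 8fC CCj fC fC fC 8fC CCj fC CCj fC fC 8fC CCj fC; concatenated:

fCfC8fCCCjfCfCfC8fCCCjfCCCjfCfC8fCCCjfC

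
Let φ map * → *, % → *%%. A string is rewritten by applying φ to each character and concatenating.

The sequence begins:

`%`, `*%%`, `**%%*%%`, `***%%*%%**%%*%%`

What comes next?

Replace each of the 15 characters of ***%%*%%**%%*%% in place — * * * *%% *%% * *%% *%% * * *%% *%% * *%% *%% — and concatenate.

****%%*%%**%%*%%***%%*%%**%%*%%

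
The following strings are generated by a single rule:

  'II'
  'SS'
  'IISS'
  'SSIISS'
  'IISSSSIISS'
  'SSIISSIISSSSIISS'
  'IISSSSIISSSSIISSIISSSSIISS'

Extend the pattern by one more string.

SSIISSIISSSSIISSIISSSSIISSSSIISSIISSSSIISS

Each term (from the third on) is the two preceding terms concatenated in order: term 3 = II·SS = IISS.
So term 8 is SSIISSIISSSSIISS·IISSSSIISSSSIISSIISSSSIISS.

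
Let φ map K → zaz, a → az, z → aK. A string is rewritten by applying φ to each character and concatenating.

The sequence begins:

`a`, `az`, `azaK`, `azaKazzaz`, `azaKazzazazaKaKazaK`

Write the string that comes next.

Applying the rule to each of the 19 symbols of azaKazzazazaKaKazaK gives the pieces az aK az zaz az aK aK az aK az aK az zaz az zaz az aK az zaz, which concatenate to the answer.

azaKazzazazaKaKazaKazaKazzazazzazazaKazzaz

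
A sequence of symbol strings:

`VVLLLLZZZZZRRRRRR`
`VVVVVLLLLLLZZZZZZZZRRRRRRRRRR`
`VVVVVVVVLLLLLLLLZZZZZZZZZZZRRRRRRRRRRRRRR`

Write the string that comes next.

VVVVVVVVVVVLLLLLLLLLLZZZZZZZZZZZZZZRRRRRRRRRRRRRRRRRR

Term n consists of 3n-1 V's, followed by 2n+2 L's, followed by 3n+2 Z's, followed by 4n+2 R's (n = 1, 2, …).
At n = 4 the blocks have lengths 11, 10, 14, 18.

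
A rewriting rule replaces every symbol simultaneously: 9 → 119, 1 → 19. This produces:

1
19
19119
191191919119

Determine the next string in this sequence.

19119191911919119191191919119

Apply φ to 191191919119 symbol by symbol: 1→19, 9→119, 1→19, 1→19, 9→119, 1→19, 9→119, 1→19, 9→119, 1→19, 1→19, 9→119; joined: 19 119 19 19 119 19 119 19 119 19 19 119.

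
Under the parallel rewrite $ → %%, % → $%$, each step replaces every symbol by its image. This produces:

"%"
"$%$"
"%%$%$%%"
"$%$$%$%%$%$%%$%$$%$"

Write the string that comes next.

%%$%$%%%%$%$%%$%$$%$%%$%$%%$%$$%$%%$%$%%%%$%$%%

Applying the rule to each of the 19 symbols of $%$$%$%%$%$%%$%$$%$ gives the pieces %% $%$ %% %% $%$ %% $%$ $%$ %% $%$ %% $%$ $%$ %% $%$ %% %% $%$ %%, which concatenate to the answer.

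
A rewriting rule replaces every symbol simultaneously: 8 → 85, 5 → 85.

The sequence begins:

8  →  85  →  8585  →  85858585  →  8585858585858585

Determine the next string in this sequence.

85858585858585858585858585858585

Applying the rule to each of the 16 symbols of 8585858585858585 gives the pieces 85 85 85 85 85 85 85 85 85 85 85 85 85 85 85 85, which concatenate to the answer.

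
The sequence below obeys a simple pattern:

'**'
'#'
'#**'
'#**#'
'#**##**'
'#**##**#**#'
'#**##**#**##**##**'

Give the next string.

#**##**#**##**##**#**##**#**#

Each term (from the third on) is the previous term followed by the one before it: term 3 = #·** = #**.
Continuing: #**##**#**##**##** · #**##**#**# gives term 8.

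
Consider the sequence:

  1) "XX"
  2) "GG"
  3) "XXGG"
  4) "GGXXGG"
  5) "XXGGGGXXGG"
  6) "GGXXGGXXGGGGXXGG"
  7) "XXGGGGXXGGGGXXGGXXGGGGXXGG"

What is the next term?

GGXXGGXXGGGGXXGGXXGGGGXXGGGGXXGGXXGGGGXXGG

Each term (from the third on) is the two preceding terms concatenated in order: term 3 = XX·GG = XXGG.
So term 8 is GGXXGGXXGGGGXXGG·XXGGGGXXGGGGXXGGXXGGGGXXGG.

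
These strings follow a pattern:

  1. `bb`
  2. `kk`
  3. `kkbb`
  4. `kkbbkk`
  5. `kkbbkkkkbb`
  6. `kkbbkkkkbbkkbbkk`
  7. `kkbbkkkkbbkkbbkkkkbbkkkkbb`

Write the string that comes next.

kkbbkkkkbbkkbbkkkkbbkkkkbbkkbbkkkkbbkkbbkk

This is a Fibonacci-style word recurrence s(k) = s(k−1)·s(k−2): e.g. kk·bb = kkbb.
Continuing: kkbbkkkkbbkkbbkkkkbbkkkkbb · kkbbkkkkbbkkbbkk gives term 8.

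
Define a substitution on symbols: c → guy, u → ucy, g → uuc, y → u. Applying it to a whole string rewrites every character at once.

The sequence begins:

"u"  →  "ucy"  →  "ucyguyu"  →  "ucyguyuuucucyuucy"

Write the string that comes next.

Applying the rule to each of the 17 symbols of ucyguyuuucucyuucy gives the pieces ucy guy u uuc ucy u ucy ucy ucy guy ucy guy u ucy ucy guy u, which concatenate to the answer.

ucyguyuuucucyuucyucyucyguyucyguyuucyucyguyu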